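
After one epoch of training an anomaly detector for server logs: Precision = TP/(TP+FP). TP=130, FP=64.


Precision = TP/(TP+FP)
= 130/(130+64)
= 130/194 = 67.01%

67.01%


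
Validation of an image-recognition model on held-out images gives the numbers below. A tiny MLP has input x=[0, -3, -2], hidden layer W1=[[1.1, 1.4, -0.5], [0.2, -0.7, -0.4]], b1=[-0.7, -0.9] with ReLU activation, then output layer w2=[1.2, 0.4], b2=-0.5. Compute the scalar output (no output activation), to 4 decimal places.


z1[0] = (1.1)·(0) + (1.4)·(-3) + (-0.5)·(-2) - 0.7 = -3.9
z1[1] = (0.2)·(0) + (-0.7)·(-3) + (-0.4)·(-2) - 0.9 = 2.0
h = ReLU(z1) = [0.0, 2.0]
output = (1.2)·(0.0) + (0.4)·(2.0) - 0.5 = 0.3

0.3


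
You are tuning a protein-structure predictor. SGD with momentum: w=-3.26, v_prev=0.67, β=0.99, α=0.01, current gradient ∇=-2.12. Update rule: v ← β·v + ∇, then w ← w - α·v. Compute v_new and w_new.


v_new = 0.99·0.67 - 2.12 = 0.6633 - 2.12 = -1.4567
w_new = -3.26 - 0.01·-1.4567 = -3.26 + 0.014567 = -3.245433

v_new=-1.4567, w_new=-3.245433


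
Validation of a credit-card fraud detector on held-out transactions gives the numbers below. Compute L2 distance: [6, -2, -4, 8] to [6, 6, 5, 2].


d = √((6-6)² + (-2-6)² + (-4-5)² + (8-2)²)
  = √(0 + 64 + 81 + 36)
  = √181 = 13.4536

13.4536


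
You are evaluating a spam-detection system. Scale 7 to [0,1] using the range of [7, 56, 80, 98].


min=7, max=98
(7-7)/(98-7) = 0/91 = 0.0

0.0


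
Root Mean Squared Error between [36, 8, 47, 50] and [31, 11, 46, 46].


MSE = 51/4 = 12.75
RMSE = √(51/4) = 3.5707

3.5707


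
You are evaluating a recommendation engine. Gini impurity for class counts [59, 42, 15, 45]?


Probabilities: [59/161, 42/161, 15/161, 45/161] ≈ [0.3665, 0.2609, 0.0932, 0.2795]
Σpᵢ² = (3481 + 1764 + 225 + 2025)/161² = 7495/25921
Gini = 1 - Σpᵢ² = 1 - 7495/25921 = 0.7109

0.7109


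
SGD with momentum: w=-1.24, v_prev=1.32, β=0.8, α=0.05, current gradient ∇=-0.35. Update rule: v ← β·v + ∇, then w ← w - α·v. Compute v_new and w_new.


v_new = 0.8·1.32 - 0.35 = 1.056 - 0.35 = 0.706
w_new = -1.24 - 0.05·0.706 = -1.24 - 0.0353 = -1.2753

v_new=0.706, w_new=-1.2753


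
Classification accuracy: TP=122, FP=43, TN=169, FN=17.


Accuracy = (TP+TN)/(TP+TN+FP+FN)
= (122+169)/(351)
= 291/351 = 82.91%

82.91%


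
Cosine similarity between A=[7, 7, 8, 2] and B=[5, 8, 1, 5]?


A·B = 7·5 + 7·8 + 8·1 + 2·5 = 109
‖A‖ = √166 = 12.8841, ‖B‖ = √115 = 10.7238
cos = 109/(√166·√115) = 109/√19090 = 0.7889

0.7889


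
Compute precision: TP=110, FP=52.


Precision = TP/(TP+FP)
= 110/(110+52)
= 110/162 = 67.9%

67.9%


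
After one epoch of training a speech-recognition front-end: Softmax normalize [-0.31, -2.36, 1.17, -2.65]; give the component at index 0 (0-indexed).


Exponentials: e^-0.31=0.7334, e^-2.36=0.0944, e^1.17=3.222, e^-2.65=0.0707
Sum = 4.1205
Softmax = [0.178, 0.0229, 0.7819, 0.0171]
p[0] = 0.7334/4.1205 = 0.178

0.178


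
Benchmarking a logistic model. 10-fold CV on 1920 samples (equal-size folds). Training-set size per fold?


Fold size = 1920/10 = 192
Training per fold = 1920 - 192 = 1728

1728


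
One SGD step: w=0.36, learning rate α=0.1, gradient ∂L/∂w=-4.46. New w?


w_new = w - α·∇
= 0.36 - 0.1·-4.46
= 0.36 + 0.446
= 0.806

0.806


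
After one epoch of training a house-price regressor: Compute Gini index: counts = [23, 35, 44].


Probabilities: [23/102, 35/102, 44/102] ≈ [0.2255, 0.3431, 0.4314]
Σpᵢ² = (529 + 1225 + 1936)/102² = 3690/10404
Gini = 1 - Σpᵢ² = 1 - 3690/10404 = 0.6453

0.6453


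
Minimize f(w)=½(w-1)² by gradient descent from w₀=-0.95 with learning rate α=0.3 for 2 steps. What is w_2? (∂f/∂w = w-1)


step 1: grad = -0.95-1 = -1.95; w = -0.95 - 0.3·(-1.95) = -0.365
step 2: grad = -0.365-1 = -1.365; w = -0.365 - 0.3·(-1.365) = 0.0445

0.0445


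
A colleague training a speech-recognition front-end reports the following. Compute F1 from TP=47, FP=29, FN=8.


Precision = 47/76 = 0.6184
Recall = 47/55 = 0.8545
F1 = 2·P·R/(P+R) = 2·TP/(2·TP+FP+FN) = 94/(94+29+8) = 94/131 = 0.7176

0.7176


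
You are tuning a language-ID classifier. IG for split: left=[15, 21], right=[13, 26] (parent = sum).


Parent = [28, 47], H_parent = 0.9532
H_left = 0.9799 (n=36), H_right = 0.9183 (n=39)
H_children = (36/75)·0.9799 + (39/75)·0.9183 = 0.9479
IG = 0.9532 - 0.9479 = 0.0053

0.0053


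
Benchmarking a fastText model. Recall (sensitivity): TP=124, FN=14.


Recall = TP/(TP+FN)
= 124/(124+14)
= 124/138 = 89.86%

89.86%


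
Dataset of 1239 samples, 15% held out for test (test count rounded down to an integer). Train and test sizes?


Test = ⌊1239·15/100⌋ = 185
Train = 1239 - 185 = 1054

Train: 1054, Test: 185


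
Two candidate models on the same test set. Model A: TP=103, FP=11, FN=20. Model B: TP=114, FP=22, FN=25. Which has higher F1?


Model A: P=103/114=0.9035, R=103/123=0.8374, F1=2PR/(P+R)=2TP/(2TP+FP+FN)=206/237=0.8692
Model B: P=114/136=0.8382, R=114/139=0.8201, F1=2PR/(P+R)=2TP/(2TP+FP+FN)=228/275=0.8291
0.8692 > 0.8291 → Model A

Model A


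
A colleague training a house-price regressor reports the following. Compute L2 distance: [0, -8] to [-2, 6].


d = √((0+ 2)² + (-8-6)²)
  = √(4 + 196)
  = √200 = 14.1421

14.1421


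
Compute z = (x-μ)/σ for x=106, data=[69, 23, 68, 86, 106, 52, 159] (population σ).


μ = 80.4286, σ = 40.0887
z = (106 - 80.4286)/40.0887 = 0.6379

0.6379


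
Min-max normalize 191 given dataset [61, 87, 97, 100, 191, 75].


min=61, max=191
(191-61)/(191-61) = 130/130 = 1.0

1.0


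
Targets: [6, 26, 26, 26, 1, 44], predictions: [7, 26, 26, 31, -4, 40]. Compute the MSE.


Squared errors: (6-7)²=1, (26-26)²=0, (26-26)²=0, (26-31)²=25, (1+ 4)²=25, (44-40)²=16
Sum = 67
MSE = 67/6 = 67/6

67/6


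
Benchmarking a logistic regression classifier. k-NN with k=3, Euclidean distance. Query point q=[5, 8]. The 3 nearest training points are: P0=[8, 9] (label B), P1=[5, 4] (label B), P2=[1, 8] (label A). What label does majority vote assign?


d(q,P0) = 3.1623  (label B)
d(q,P1) = 4.0  (label B)
d(q,P2) = 4.0  (label A)
Votes: A=1, B=2
Majority → B

B


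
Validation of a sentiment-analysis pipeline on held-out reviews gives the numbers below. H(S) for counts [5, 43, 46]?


Probabilities: [5/94, 43/94, 46/94] ≈ [0.0532, 0.4574, 0.4894]
H = -((5/94)·log₂(5/94) + (43/94)·log₂(43/94) + (46/94)·log₂(46/94))
  = 1.2458 bits

1.2458 bits


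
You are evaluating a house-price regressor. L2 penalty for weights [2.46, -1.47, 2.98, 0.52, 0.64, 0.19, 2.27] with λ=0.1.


‖w‖₂² = (2.46)² + (-1.47)² + (2.98)² + (0.52)² + (0.64)² + (0.19)² + (2.27)²
     = 6.0516 + 2.1609 + 8.8804 + 0.2704 + 0.4096 + 0.0361 + 5.1529
     = 22.9619
λ·‖w‖₂² = 0.1·22.9619 = 2.29619

2.29619


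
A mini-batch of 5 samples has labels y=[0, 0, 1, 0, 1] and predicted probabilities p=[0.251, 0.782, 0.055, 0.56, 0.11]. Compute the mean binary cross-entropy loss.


L[0] = -ln(1-0.251) = -ln(0.749) = 0.289
L[1] = -ln(1-0.782) = -ln(0.218) = 1.5233
L[2] = -ln(0.055) = 2.9004
L[3] = -ln(1-0.56) = -ln(0.44) = 0.821
L[4] = -ln(0.11) = 2.2073
mean = (0.289 + 1.5233 + 2.9004 + 0.821 + 2.2073)/5 = 1.5482

1.5482


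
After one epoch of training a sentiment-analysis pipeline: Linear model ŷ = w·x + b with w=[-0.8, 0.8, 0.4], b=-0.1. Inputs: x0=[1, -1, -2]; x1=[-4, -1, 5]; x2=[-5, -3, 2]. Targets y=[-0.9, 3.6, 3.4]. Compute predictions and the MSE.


ŷ0 = (-0.8)·(1) + (0.8)·(-1) + (0.4)·(-2) - 0.1 = -2.5
ŷ1 = (-0.8)·(-4) + (0.8)·(-1) + (0.4)·(5) - 0.1 = 4.3
ŷ2 = (-0.8)·(-5) + (0.8)·(-3) + (0.4)·(2) - 0.1 = 2.3
errors² = [2.56, 0.49, 1.21]
MSE = 4.2600/3 = 1.42

1.42


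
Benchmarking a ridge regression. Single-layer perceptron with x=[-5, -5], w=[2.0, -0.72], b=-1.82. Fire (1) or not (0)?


z = (-5)·(2.0) + (-5)·(-0.72) - 1.82
  = -8.22
step(z) = 0 (z<0)

0


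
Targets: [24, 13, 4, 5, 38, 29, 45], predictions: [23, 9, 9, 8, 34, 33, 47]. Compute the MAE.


Absolute errors: |24-23|=1, |13-9|=4, |4-9|=5, |5-8|=3, |38-34|=4, |29-33|=4, |45-47|=2
Sum = 23
MAE = 23/7 = 23/7

23/7


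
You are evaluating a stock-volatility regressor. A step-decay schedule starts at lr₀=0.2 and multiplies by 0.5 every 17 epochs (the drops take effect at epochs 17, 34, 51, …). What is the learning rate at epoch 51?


n_drops = ⌊51/17⌋ = 3
lr = 0.2·0.5^3 = 0.2·0.125 = 0.025

0.025


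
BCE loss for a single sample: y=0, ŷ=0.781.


BCE = -[y·ln(p) + (1-y)·ln(1-p)]
= -0 - 1·ln(1-0.781)
= -ln(0.219) = 1.5187

1.5187


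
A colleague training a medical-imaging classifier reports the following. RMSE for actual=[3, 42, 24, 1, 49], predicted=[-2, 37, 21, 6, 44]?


MSE = 109/5 = 21.8
RMSE = √(109/5) = 4.669

4.669


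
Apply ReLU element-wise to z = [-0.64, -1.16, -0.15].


ReLU(-0.64) = max(0, -0.64) = 0.0
ReLU(-1.16) = max(0, -1.16) = 0.0
ReLU(-0.15) = max(0, -0.15) = 0.0
result = [0.0, 0.0, 0.0]

[0.0, 0.0, 0.0]


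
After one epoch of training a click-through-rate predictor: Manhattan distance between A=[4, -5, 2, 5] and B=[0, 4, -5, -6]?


d = |4-0| + |-5-4| + |2+ 5| + |5+ 6|
  = 4 + 9 + 7 + 11
  = 31

31


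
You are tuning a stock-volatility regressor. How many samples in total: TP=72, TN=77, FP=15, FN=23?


Total = TP + TN + FP + FN
= 72 + 77 + 15 + 23
= 187
(Predicted positive: 87, predicted negative: 100)

187


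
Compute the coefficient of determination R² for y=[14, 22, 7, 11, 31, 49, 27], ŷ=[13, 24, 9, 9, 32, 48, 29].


ȳ = 23
SS_res = Σ(y-ŷ)² = 19
SS_tot = Σ(y-ȳ)² = 1238
R² = 1 - SS_res/SS_tot = 1 - 0.0153 = 0.9847

0.9847


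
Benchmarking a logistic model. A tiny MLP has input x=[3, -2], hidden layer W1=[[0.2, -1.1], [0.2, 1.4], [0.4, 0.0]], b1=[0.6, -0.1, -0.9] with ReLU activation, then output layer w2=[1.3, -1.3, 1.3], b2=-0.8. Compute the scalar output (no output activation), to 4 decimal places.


z1[0] = (0.2)·(3) + (-1.1)·(-2) + 0.6 = 3.4
z1[1] = (0.2)·(3) + (1.4)·(-2) - 0.1 = -2.3
z1[2] = (0.4)·(3) + (0.0)·(-2) - 0.9 = 0.3
h = ReLU(z1) = [3.4, 0.0, 0.3]
output = (1.3)·(3.4) + (-1.3)·(0.0) + (1.3)·(0.3) - 0.8 = 4.01

4.01


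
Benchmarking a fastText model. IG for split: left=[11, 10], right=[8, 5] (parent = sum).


Parent = [19, 15], H_parent = 0.99
H_left = 0.9984 (n=21), H_right = 0.9612 (n=13)
H_children = (21/34)·0.9984 + (13/34)·0.9612 = 0.9842
IG = 0.99 - 0.9842 = 0.0058

0.0058


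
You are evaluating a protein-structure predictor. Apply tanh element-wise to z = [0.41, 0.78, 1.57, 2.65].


tanh(0.41) = 0.3885
tanh(0.78) = 0.6527
tanh(1.57) = 0.917
tanh(2.65) = 0.9901
result = [0.3885, 0.6527, 0.917, 0.9901]

[0.3885, 0.6527, 0.917, 0.9901]


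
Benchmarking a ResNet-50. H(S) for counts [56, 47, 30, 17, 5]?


Probabilities: [56/155, 47/155, 30/155, 17/155, 5/155] ≈ [0.3613, 0.3032, 0.1935, 0.1097, 0.0323]
H = -((56/155)·log₂(56/155) + (47/155)·log₂(47/155) + (30/155)·log₂(30/155) + (17/155)·log₂(17/155) + (5/155)·log₂(5/155))
  = 2.0208 bits

2.0208 bits


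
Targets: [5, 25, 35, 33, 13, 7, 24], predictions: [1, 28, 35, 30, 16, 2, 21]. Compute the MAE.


Absolute errors: |5-1|=4, |25-28|=3, |35-35|=0, |33-30|=3, |13-16|=3, |7-2|=5, |24-21|=3
Sum = 21
MAE = 21/7 = 3

3


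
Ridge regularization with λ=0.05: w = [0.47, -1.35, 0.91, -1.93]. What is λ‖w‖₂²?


‖w‖₂² = (0.47)² + (-1.35)² + (0.91)² + (-1.93)²
     = 0.2209 + 1.8225 + 0.8281 + 3.7249
     = 6.5964
λ·‖w‖₂² = 0.05·6.5964 = 0.32982

0.32982


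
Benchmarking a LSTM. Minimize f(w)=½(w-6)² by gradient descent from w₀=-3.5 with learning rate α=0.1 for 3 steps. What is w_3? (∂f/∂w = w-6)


step 1: grad = -3.5-6 = -9.5; w = -3.5 - 0.1·(-9.5) = -2.55
step 2: grad = -2.55-6 = -8.55; w = -2.55 - 0.1·(-8.55) = -1.695
step 3: grad = -1.695-6 = -7.695; w = -1.695 - 0.1·(-7.695) = -0.9255

-0.9255


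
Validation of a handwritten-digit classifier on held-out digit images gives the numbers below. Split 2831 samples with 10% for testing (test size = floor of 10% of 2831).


Test = ⌊2831·10/100⌋ = 283
Train = 2831 - 283 = 2548

Train: 2548, Test: 283


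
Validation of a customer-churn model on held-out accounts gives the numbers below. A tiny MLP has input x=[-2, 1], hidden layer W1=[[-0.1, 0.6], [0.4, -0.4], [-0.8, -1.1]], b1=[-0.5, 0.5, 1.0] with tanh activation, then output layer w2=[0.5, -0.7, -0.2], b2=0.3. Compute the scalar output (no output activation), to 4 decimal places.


z1[0] = (-0.1)·(-2) + (0.6)·(1) - 0.5 = 0.3
z1[1] = (0.4)·(-2) + (-0.4)·(1) + 0.5 = -0.7
z1[2] = (-0.8)·(-2) + (-1.1)·(1) + 1.0 = 1.5
h = tanh(z1) = [0.2913, -0.6044, 0.9051]
output = (0.5)·(0.2913) + (-0.7)·(-0.6044) + (-0.2)·(0.9051) + 0.3 = 0.6877

0.6877


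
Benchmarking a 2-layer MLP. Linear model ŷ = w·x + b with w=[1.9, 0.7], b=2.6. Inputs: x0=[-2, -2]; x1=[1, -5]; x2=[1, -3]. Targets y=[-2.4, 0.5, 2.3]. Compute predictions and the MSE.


ŷ0 = (1.9)·(-2) + (0.7)·(-2) + 2.6 = -2.6
ŷ1 = (1.9)·(1) + (0.7)·(-5) + 2.6 = 1.0
ŷ2 = (1.9)·(1) + (0.7)·(-3) + 2.6 = 2.4
errors² = [0.04, 0.25, 0.01]
MSE = 0.3000/3 = 0.1

0.1


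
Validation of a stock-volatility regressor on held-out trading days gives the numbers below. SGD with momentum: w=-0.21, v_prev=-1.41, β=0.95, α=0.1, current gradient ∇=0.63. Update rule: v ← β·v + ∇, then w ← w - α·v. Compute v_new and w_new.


v_new = 0.95·-1.41 + 0.63 = -1.3395 + 0.63 = -0.7095
w_new = -0.21 - 0.1·-0.7095 = -0.21 + 0.07095 = -0.13905

v_new=-0.7095, w_new=-0.13905


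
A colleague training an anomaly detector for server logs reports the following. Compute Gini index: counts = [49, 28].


Probabilities: [49/77, 28/77] ≈ [0.6364, 0.3636]
Σpᵢ² = (2401 + 784)/77² = 3185/5929
Gini = 1 - Σpᵢ² = 1 - 3185/5929 = 0.4628

0.4628


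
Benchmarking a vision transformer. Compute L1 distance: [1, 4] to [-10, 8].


d = |1+ 10| + |4-8|
  = 11 + 4
  = 15

15


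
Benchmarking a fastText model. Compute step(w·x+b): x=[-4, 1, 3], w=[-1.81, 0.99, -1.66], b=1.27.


z = (-4)·(-1.81) + (1)·(0.99) + (3)·(-1.66) + 1.27
  = 4.52
step(z) = 1 (z≥0)

1


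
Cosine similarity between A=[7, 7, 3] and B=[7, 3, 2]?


A·B = 7·7 + 7·3 + 3·2 = 76
‖A‖ = √107 = 10.3441, ‖B‖ = √62 = 7.874
cos = 76/(√107·√62) = 76/√6634 = 0.9331

0.9331


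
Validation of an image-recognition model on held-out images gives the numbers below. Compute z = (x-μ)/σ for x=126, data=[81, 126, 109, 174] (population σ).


μ = 122.5, σ = 33.7972
z = (126 - 122.5)/33.7972 = 0.1036

0.1036


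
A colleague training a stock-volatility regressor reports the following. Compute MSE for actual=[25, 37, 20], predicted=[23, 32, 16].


Squared errors: (25-23)²=4, (37-32)²=25, (20-16)²=16
Sum = 45
MSE = 45/3 = 15

15


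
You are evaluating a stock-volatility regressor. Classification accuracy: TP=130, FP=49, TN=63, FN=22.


Accuracy = (TP+TN)/(TP+TN+FP+FN)
= (130+63)/(264)
= 193/264 = 73.11%

73.11%


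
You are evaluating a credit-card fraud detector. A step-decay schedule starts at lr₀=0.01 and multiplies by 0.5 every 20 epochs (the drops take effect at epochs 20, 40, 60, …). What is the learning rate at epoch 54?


n_drops = ⌊54/20⌋ = 2
lr = 0.01·0.5^2 = 0.01·0.25 = 0.0025

0.0025


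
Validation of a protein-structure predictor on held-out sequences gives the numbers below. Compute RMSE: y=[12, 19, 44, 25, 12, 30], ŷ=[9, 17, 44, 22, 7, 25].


MSE = 72/6 = 12
RMSE = √(72/6) = 3.4641

3.4641


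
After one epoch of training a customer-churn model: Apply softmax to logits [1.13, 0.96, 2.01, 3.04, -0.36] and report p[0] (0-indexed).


Exponentials: e^1.13=3.0957, e^0.96=2.6117, e^2.01=7.4633, e^3.04=20.9052, e^-0.36=0.6977
Sum = 34.7736
Softmax = [0.089, 0.0751, 0.2146, 0.6012, 0.0201]
p[0] = 3.0957/34.7736 = 0.089

0.089


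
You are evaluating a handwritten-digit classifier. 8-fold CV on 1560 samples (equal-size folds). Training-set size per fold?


Fold size = 1560/8 = 195
Training per fold = 1560 - 195 = 1365

1365


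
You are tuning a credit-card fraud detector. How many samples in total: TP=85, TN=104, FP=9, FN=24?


Total = TP + TN + FP + FN
= 85 + 104 + 9 + 24
= 222
(Predicted positive: 94, predicted negative: 128)

222


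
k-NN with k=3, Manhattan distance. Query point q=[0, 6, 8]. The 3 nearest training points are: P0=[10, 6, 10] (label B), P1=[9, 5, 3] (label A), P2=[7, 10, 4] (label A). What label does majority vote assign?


d(q,P0) = 12  (label B)
d(q,P1) = 15  (label A)
d(q,P2) = 15  (label A)
Votes: A=2, B=1
Majority → A

A


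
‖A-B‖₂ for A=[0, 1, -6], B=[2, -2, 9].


d = √((0-2)² + (1+ 2)² + (-6-9)²)
  = √(4 + 9 + 225)
  = √238 = 15.4272

15.4272


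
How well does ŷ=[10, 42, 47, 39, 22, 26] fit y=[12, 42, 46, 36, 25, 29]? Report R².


ȳ = 31.6667
SS_res = Σ(y-ŷ)² = 32
SS_tot = Σ(y-ȳ)² = 769.33
R² = 1 - SS_res/SS_tot = 1 - 0.0416 = 0.9584

0.9584


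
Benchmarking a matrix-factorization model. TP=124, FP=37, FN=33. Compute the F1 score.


Precision = 124/161 = 0.7702
Recall = 124/157 = 0.7898
F1 = 2·P·R/(P+R) = 2·TP/(2·TP+FP+FN) = 248/(248+37+33) = 248/318 = 0.7799

0.7799


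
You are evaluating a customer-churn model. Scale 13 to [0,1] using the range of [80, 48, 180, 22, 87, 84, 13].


min=13, max=180
(13-13)/(180-13) = 0/167 = 0.0

0.0


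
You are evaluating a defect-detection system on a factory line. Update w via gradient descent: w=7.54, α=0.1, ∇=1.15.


w_new = w - α·∇
= 7.54 - 0.1·1.15
= 7.54 - 0.115
= 7.425

7.425


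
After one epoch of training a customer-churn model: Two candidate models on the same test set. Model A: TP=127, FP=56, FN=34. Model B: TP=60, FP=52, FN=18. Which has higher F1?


Model A: P=127/183=0.694, R=127/161=0.7888, F1=2PR/(P+R)=2TP/(2TP+FP+FN)=254/344=0.7384
Model B: P=60/112=0.5357, R=60/78=0.7692, F1=2PR/(P+R)=2TP/(2TP+FP+FN)=120/190=0.6316
0.7384 > 0.6316 → Model A

Model A


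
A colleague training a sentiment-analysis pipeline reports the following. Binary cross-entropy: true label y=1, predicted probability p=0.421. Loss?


BCE = -[y·ln(p) + (1-y)·ln(1-p)]
= -1·ln(0.421) - 0
= -ln(0.421) = 0.8651

0.8651


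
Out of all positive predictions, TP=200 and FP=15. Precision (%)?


Precision = TP/(TP+FP)
= 200/(200+15)
= 200/215 = 93.02%

93.02%


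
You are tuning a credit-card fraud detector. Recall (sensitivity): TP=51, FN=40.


Recall = TP/(TP+FN)
= 51/(51+40)
= 51/91 = 56.04%

56.04%


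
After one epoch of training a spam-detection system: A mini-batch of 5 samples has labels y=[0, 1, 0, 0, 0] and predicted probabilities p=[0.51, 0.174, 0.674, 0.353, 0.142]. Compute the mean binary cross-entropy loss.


L[0] = -ln(1-0.51) = -ln(0.49) = 0.7133
L[1] = -ln(0.174) = 1.7487
L[2] = -ln(1-0.674) = -ln(0.326) = 1.1209
L[3] = -ln(1-0.353) = -ln(0.647) = 0.4354
L[4] = -ln(1-0.142) = -ln(0.858) = 0.1532
mean = (0.7133 + 1.7487 + 1.1209 + 0.4354 + 0.1532)/5 = 0.8343

0.8343


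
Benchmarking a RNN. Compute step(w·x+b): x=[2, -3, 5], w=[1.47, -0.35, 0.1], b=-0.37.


z = (2)·(1.47) + (-3)·(-0.35) + (5)·(0.1) - 0.37
  = 4.12
step(z) = 1 (z≥0)

1


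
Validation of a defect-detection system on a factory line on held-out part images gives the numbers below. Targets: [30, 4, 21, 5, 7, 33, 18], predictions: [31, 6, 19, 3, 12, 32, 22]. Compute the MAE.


Absolute errors: |30-31|=1, |4-6|=2, |21-19|=2, |5-3|=2, |7-12|=5, |33-32|=1, |18-22|=4
Sum = 17
MAE = 17/7 = 17/7

17/7


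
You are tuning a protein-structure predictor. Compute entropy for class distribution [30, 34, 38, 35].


Probabilities: [30/137, 34/137, 38/137, 35/137] ≈ [0.219, 0.2482, 0.2774, 0.2555]
H = -((30/137)·log₂(30/137) + (34/137)·log₂(34/137) + (38/137)·log₂(38/137) + (35/137)·log₂(35/137))
  = 1.9949 bits

1.9949 bits


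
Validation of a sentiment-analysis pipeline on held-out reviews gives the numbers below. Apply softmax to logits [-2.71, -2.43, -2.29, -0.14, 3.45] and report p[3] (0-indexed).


Exponentials: e^-2.71=0.0665, e^-2.43=0.088, e^-2.29=0.1013, e^-0.14=0.8694, e^3.45=31.5004
Sum = 32.6256
Softmax = [0.002, 0.0027, 0.0031, 0.0266, 0.9655]
p[3] = 0.8694/32.6256 = 0.0266

0.0266


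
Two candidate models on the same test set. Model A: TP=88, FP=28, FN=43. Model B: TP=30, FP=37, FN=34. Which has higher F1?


Model A: P=88/116=0.7586, R=88/131=0.6718, F1=2PR/(P+R)=2TP/(2TP+FP+FN)=176/247=0.7126
Model B: P=30/67=0.4478, R=30/64=0.4688, F1=2PR/(P+R)=2TP/(2TP+FP+FN)=60/131=0.458
0.7126 > 0.458 → Model A

Model A


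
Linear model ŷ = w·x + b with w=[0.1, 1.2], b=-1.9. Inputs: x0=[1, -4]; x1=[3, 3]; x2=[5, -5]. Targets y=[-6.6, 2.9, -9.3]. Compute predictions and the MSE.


ŷ0 = (0.1)·(1) + (1.2)·(-4) - 1.9 = -6.6
ŷ1 = (0.1)·(3) + (1.2)·(3) - 1.9 = 2.0
ŷ2 = (0.1)·(5) + (1.2)·(-5) - 1.9 = -7.4
errors² = [0.0, 0.81, 3.61]
MSE = 4.4200/3 = 1.4733

1.4733


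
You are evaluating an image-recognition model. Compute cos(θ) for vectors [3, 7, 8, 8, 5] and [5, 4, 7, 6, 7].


A·B = 3·5 + 7·4 + 8·7 + 8·6 + 5·7 = 182
‖A‖ = √211 = 14.5258, ‖B‖ = √175 = 13.2288
cos = 182/(√211·√175) = 182/√36925 = 0.9471

0.9471


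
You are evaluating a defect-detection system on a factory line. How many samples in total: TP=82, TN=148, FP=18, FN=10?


Total = TP + TN + FP + FN
= 82 + 148 + 18 + 10
= 258
(Predicted positive: 100, predicted negative: 158)

258


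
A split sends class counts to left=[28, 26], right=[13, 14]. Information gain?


Parent = [41, 40], H_parent = 0.9999
H_left = 0.999 (n=54), H_right = 0.999 (n=27)
H_children = (54/81)·0.999 + (27/81)·0.999 = 0.999
IG = 0.9999 - 0.999 = 0.0009

0.0009


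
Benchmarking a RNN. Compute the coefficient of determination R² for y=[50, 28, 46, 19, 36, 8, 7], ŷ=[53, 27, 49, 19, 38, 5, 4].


ȳ = 27.7143
SS_res = Σ(y-ŷ)² = 41
SS_tot = Σ(y-ȳ)² = 1793.43
R² = 1 - SS_res/SS_tot = 1 - 0.0229 = 0.9771

0.9771


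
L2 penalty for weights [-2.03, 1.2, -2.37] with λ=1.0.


‖w‖₂² = (-2.03)² + (1.2)² + (-2.37)²
     = 4.1209 + 1.44 + 5.6169
     = 11.1778
λ·‖w‖₂² = 1.0·11.1778 = 11.1778

11.1778


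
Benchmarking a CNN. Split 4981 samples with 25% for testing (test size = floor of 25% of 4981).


Test = ⌊4981·25/100⌋ = 1245
Train = 4981 - 1245 = 3736

Train: 3736, Test: 1245


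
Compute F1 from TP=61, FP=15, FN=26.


Precision = 61/76 = 0.8026
Recall = 61/87 = 0.7011
F1 = 2·P·R/(P+R) = 2·TP/(2·TP+FP+FN) = 122/(122+15+26) = 122/163 = 0.7485

0.7485


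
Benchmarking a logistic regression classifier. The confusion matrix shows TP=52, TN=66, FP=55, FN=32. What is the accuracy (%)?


Accuracy = (TP+TN)/(TP+TN+FP+FN)
= (52+66)/(205)
= 118/205 = 57.56%

57.56%


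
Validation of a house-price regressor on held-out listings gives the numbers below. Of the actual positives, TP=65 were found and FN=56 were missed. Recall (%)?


Recall = TP/(TP+FN)
= 65/(65+56)
= 65/121 = 53.72%

53.72%


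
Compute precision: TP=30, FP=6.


Precision = TP/(TP+FP)
= 30/(30+6)
= 30/36 = 83.33%

83.33%


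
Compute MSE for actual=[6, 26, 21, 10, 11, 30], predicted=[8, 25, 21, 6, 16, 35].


Squared errors: (6-8)²=4, (26-25)²=1, (21-21)²=0, (10-6)²=16, (11-16)²=25, (30-35)²=25
Sum = 71
MSE = 71/6 = 71/6

71/6


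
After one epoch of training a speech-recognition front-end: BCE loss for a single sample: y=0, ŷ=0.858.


BCE = -[y·ln(p) + (1-y)·ln(1-p)]
= -0 - 1·ln(1-0.858)
= -ln(0.142) = 1.9519

1.9519


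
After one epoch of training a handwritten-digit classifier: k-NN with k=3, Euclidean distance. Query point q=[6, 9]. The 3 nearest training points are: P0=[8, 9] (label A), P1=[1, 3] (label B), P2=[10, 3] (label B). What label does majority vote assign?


d(q,P0) = 2.0  (label A)
d(q,P1) = 7.8102  (label B)
d(q,P2) = 7.2111  (label B)
Votes: A=1, B=2
Majority → B

B


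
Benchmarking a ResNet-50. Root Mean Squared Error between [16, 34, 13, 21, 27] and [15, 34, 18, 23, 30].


MSE = 39/5 = 7.8
RMSE = √(39/5) = 2.7928

2.7928


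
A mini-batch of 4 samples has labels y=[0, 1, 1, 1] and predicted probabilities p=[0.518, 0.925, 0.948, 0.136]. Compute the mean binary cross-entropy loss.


L[0] = -ln(1-0.518) = -ln(0.482) = 0.7298
L[1] = -ln(0.925) = 0.078
L[2] = -ln(0.948) = 0.0534
L[3] = -ln(0.136) = 1.9951
mean = (0.7298 + 0.078 + 0.0534 + 1.9951)/4 = 0.7141

0.7141


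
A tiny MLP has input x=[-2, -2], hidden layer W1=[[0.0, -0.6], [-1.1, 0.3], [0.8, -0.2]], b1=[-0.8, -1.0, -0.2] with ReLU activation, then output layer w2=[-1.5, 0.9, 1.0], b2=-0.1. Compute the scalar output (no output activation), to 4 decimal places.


z1[0] = (0.0)·(-2) + (-0.6)·(-2) - 0.8 = 0.4
z1[1] = (-1.1)·(-2) + (0.3)·(-2) - 1.0 = 0.6
z1[2] = (0.8)·(-2) + (-0.2)·(-2) - 0.2 = -1.4
h = ReLU(z1) = [0.4, 0.6, 0.0]
output = (-1.5)·(0.4) + (0.9)·(0.6) + (1.0)·(0.0) - 0.1 = -0.16

-0.16


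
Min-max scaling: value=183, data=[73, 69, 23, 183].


min=23, max=183
(183-23)/(183-23) = 160/160 = 1.0

1.0


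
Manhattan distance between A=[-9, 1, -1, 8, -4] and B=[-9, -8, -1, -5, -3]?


d = |-9+ 9| + |1+ 8| + |-1+ 1| + |8+ 5| + |-4+ 3|
  = 0 + 9 + 0 + 13 + 1
  = 23

23


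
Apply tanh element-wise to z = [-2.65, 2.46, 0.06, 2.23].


tanh(-2.65) = -0.9901
tanh(2.46) = 0.9855
tanh(0.06) = 0.0599
tanh(2.23) = 0.9771
result = [-0.9901, 0.9855, 0.0599, 0.9771]

[-0.9901, 0.9855, 0.0599, 0.9771]


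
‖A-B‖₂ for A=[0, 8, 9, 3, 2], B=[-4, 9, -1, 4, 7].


d = √((0+ 4)² + (8-9)² + (9+ 1)² + (3-4)² + (2-7)²)
  = √(16 + 1 + 100 + 1 + 25)
  = √143 = 11.9583

11.9583


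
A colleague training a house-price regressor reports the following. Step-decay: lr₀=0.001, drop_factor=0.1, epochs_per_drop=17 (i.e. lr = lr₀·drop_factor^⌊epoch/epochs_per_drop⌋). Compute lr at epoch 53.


n_drops = ⌊53/17⌋ = 3
lr = 0.001·0.1^3 = 0.001·0.001 = 0.000001

0.000001


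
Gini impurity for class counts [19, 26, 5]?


Probabilities: [19/50, 26/50, 5/50] ≈ [0.38, 0.52, 0.1]
Σpᵢ² = (361 + 676 + 25)/50² = 1062/2500
Gini = 1 - Σpᵢ² = 1 - 1062/2500 = 0.5752

0.5752


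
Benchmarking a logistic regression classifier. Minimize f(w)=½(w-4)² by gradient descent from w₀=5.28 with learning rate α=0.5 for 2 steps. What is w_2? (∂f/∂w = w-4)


step 1: grad = 5.28-4 = 1.28; w = 5.28 - 0.5·(1.28) = 4.64
step 2: grad = 4.64-4 = 0.64; w = 4.64 - 0.5·(0.64) = 4.32

4.32


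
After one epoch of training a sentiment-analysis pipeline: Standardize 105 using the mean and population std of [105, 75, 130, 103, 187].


μ = 120, σ = 37.7571
z = (105 - 120)/37.7571 = -0.3973

-0.3973


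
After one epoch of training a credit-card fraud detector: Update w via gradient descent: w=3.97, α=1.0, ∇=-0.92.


w_new = w - α·∇
= 3.97 - 1.0·-0.92
= 3.97 + 0.92
= 4.89

4.89


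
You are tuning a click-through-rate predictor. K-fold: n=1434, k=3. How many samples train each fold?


Fold size = 1434/3 = 478
Training per fold = 1434 - 478 = 956

956


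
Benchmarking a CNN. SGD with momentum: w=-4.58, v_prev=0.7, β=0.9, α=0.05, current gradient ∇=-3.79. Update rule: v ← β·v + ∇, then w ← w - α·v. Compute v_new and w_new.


v_new = 0.9·0.7 - 3.79 = 0.63 - 3.79 = -3.16
w_new = -4.58 - 0.05·-3.16 = -4.58 + 0.158 = -4.422

v_new=-3.16, w_new=-4.422


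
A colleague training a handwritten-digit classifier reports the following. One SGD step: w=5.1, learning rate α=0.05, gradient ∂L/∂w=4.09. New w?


w_new = w - α·∇
= 5.1 - 0.05·4.09
= 5.1 - 0.2045
= 4.8955

4.8955


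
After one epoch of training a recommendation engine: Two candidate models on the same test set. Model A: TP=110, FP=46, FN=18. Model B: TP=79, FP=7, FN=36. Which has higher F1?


Model A: P=110/156=0.7051, R=110/128=0.8594, F1=2PR/(P+R)=2TP/(2TP+FP+FN)=220/284=0.7746
Model B: P=79/86=0.9186, R=79/115=0.687, F1=2PR/(P+R)=2TP/(2TP+FP+FN)=158/201=0.7861
0.7746 < 0.7861 → Model B

Model B


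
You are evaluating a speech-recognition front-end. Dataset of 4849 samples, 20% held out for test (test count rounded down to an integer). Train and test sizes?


Test = ⌊4849·20/100⌋ = 969
Train = 4849 - 969 = 3880

Train: 3880, Test: 969


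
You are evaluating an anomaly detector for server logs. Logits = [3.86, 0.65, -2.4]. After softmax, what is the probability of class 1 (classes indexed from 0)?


Exponentials: e^3.86=47.4654, e^0.65=1.9155, e^-2.4=0.0907
Sum = 49.4716
Softmax = [0.9594, 0.0387, 0.0018]
p[1] = 1.9155/49.4716 = 0.0387

0.0387


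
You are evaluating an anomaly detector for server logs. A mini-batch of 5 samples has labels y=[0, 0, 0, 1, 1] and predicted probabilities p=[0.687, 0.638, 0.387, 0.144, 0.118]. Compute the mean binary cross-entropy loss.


L[0] = -ln(1-0.687) = -ln(0.313) = 1.1616
L[1] = -ln(1-0.638) = -ln(0.362) = 1.0161
L[2] = -ln(1-0.387) = -ln(0.613) = 0.4894
L[3] = -ln(0.144) = 1.9379
L[4] = -ln(0.118) = 2.1371
mean = (1.1616 + 1.0161 + 0.4894 + 1.9379 + 2.1371)/5 = 1.3484

1.3484


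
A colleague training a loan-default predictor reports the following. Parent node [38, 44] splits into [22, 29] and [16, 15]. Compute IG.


Parent = [38, 44], H_parent = 0.9961
H_left = 0.9864 (n=51), H_right = 0.9992 (n=31)
H_children = (51/82)·0.9864 + (31/82)·0.9992 = 0.9912
IG = 0.9961 - 0.9912 = 0.0049

0.0049


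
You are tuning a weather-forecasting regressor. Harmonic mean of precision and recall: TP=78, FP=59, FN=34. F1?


Precision = 78/137 = 0.5693
Recall = 78/112 = 0.6964
F1 = 2·P·R/(P+R) = 2·TP/(2·TP+FP+FN) = 156/(156+59+34) = 156/249 = 0.6265

0.6265


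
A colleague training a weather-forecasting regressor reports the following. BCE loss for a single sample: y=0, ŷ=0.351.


BCE = -[y·ln(p) + (1-y)·ln(1-p)]
= -0 - 1·ln(1-0.351)
= -ln(0.649) = 0.4323

0.4323


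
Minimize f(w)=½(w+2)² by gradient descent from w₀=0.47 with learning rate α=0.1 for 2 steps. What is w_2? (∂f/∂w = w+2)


step 1: grad = 0.47+2 = 2.47; w = 0.47 - 0.1·(2.47) = 0.223
step 2: grad = 0.223+2 = 2.223; w = 0.223 - 0.1·(2.223) = 0.0007

0.0007


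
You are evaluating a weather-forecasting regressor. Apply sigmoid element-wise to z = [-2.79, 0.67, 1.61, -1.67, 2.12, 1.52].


σ(-2.79) = 1/(1+e^2.79) = 0.0579
σ(0.67) = 1/(1+e^-0.67) = 0.6615
σ(1.61) = 1/(1+e^-1.61) = 0.8334
σ(-1.67) = 1/(1+e^1.67) = 0.1584
σ(2.12) = 1/(1+e^-2.12) = 0.8928
σ(1.52) = 1/(1+e^-1.52) = 0.8205
result = [0.0579, 0.6615, 0.8334, 0.1584, 0.8928, 0.8205]

[0.0579, 0.6615, 0.8334, 0.1584, 0.8928, 0.8205]


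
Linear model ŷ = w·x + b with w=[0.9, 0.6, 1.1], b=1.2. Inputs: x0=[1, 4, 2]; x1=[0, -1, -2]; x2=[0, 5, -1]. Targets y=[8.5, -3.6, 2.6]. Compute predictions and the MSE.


ŷ0 = (0.9)·(1) + (0.6)·(4) + (1.1)·(2) + 1.2 = 6.7
ŷ1 = (0.9)·(0) + (0.6)·(-1) + (1.1)·(-2) + 1.2 = -1.6
ŷ2 = (0.9)·(0) + (0.6)·(5) + (1.1)·(-1) + 1.2 = 3.1
errors² = [3.24, 4.0, 0.25]
MSE = 7.4900/3 = 2.4967

2.4967


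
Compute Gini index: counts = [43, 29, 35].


Probabilities: [43/107, 29/107, 35/107] ≈ [0.4019, 0.271, 0.3271]
Σpᵢ² = (1849 + 841 + 1225)/107² = 3915/11449
Gini = 1 - Σpᵢ² = 1 - 3915/11449 = 0.658

0.658


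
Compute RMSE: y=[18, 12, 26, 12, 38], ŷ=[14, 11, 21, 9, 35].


MSE = 60/5 = 12
RMSE = √(60/5) = 3.4641

3.4641


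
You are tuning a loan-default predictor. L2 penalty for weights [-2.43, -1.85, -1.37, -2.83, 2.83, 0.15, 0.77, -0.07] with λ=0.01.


‖w‖₂² = (-2.43)² + (-1.85)² + (-1.37)² + (-2.83)² + (2.83)² + (0.15)² + (0.77)² + (-0.07)²
     = 5.9049 + 3.4225 + 1.8769 + 8.0089 + 8.0089 + 0.0225 + 0.5929 + 0.0049
     = 27.8424
λ·‖w‖₂² = 0.01·27.8424 = 0.278424

0.278424


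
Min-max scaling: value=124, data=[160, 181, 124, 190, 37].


min=37, max=190
(124-37)/(190-37) = 87/153 = 0.5686

0.5686


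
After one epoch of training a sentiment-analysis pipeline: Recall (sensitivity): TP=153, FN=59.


Recall = TP/(TP+FN)
= 153/(153+59)
= 153/212 = 72.17%

72.17%


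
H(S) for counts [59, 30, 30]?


Probabilities: [59/119, 30/119, 30/119] ≈ [0.4958, 0.2521, 0.2521]
H = -((59/119)·log₂(59/119) + (30/119)·log₂(30/119) + (30/119)·log₂(30/119))
  = 1.5042 bits

1.5042 bits


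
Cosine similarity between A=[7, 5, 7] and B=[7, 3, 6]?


A·B = 7·7 + 5·3 + 7·6 = 106
‖A‖ = √123 = 11.0905, ‖B‖ = √94 = 9.6954
cos = 106/(√123·√94) = 106/√11562 = 0.9858

0.9858


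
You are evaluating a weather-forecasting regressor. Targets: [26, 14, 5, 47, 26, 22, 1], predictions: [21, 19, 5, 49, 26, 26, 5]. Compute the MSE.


Squared errors: (26-21)²=25, (14-19)²=25, (5-5)²=0, (47-49)²=4, (26-26)²=0, (22-26)²=16, (1-5)²=16
Sum = 86
MSE = 86/7 = 86/7

86/7


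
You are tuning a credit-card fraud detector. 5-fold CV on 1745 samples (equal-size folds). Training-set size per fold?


Fold size = 1745/5 = 349
Training per fold = 1745 - 349 = 1396

1396


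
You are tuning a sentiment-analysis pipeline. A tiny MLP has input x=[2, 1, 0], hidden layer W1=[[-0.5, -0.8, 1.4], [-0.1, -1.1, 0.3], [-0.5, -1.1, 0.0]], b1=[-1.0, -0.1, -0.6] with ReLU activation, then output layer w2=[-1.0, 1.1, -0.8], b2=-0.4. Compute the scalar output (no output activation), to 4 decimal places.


z1[0] = (-0.5)·(2) + (-0.8)·(1) + (1.4)·(0) - 1.0 = -2.8
z1[1] = (-0.1)·(2) + (-1.1)·(1) + (0.3)·(0) - 0.1 = -1.4
z1[2] = (-0.5)·(2) + (-1.1)·(1) + (0.0)·(0) - 0.6 = -2.7
h = ReLU(z1) = [0.0, 0.0, 0.0]
output = (-1.0)·(0.0) + (1.1)·(0.0) + (-0.8)·(0.0) - 0.4 = -0.4

-0.4


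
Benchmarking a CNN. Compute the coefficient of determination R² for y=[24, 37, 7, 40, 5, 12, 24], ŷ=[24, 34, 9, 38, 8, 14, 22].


ȳ = 21.2857
SS_res = Σ(y-ŷ)² = 34
SS_tot = Σ(y-ȳ)² = 1167.43
R² = 1 - SS_res/SS_tot = 1 - 0.0291 = 0.9709

0.9709


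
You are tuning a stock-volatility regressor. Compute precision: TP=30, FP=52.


Precision = TP/(TP+FP)
= 30/(30+52)
= 30/82 = 36.59%

36.59%


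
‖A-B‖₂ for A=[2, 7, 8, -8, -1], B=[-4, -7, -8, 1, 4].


d = √((2+ 4)² + (7+ 7)² + (8+ 8)² + (-8-1)² + (-1-4)²)
  = √(36 + 196 + 256 + 81 + 25)
  = √594 = 24.3721

24.3721


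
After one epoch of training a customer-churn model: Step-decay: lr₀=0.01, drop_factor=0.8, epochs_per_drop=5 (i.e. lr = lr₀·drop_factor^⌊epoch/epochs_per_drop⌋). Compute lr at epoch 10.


n_drops = ⌊10/5⌋ = 2
lr = 0.01·0.8^2 = 0.01·0.64 = 0.0064

0.0064


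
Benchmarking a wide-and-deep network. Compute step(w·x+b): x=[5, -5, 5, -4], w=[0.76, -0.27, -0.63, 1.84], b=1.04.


z = (5)·(0.76) + (-5)·(-0.27) + (5)·(-0.63) + (-4)·(1.84) + 1.04
  = -4.32
step(z) = 0 (z<0)

0


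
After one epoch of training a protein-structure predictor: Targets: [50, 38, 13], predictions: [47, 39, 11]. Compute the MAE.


Absolute errors: |50-47|=3, |38-39|=1, |13-11|=2
Sum = 6
MAE = 6/3 = 2

2


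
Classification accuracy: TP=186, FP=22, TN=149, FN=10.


Accuracy = (TP+TN)/(TP+TN+FP+FN)
= (186+149)/(367)
= 335/367 = 91.28%

91.28%


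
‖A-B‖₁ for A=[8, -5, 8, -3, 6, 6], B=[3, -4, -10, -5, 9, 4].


d = |8-3| + |-5+ 4| + |8+ 10| + |-3+ 5| + |6-9| + |6-4|
  = 5 + 1 + 18 + 2 + 3 + 2
  = 31

31


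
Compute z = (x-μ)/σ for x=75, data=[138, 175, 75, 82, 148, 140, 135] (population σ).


μ = 127.5714, σ = 33.4359
z = (75 - 127.5714)/33.4359 = -1.5723

-1.5723


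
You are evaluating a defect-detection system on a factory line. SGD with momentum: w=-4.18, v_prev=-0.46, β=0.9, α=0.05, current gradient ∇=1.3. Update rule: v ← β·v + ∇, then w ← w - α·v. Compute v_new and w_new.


v_new = 0.9·-0.46 + 1.3 = -0.414 + 1.3 = 0.886
w_new = -4.18 - 0.05·0.886 = -4.18 - 0.0443 = -4.2243

v_new=0.886, w_new=-4.2243


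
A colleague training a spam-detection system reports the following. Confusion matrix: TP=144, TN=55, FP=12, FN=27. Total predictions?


Total = TP + TN + FP + FN
= 144 + 55 + 12 + 27
= 238
(Predicted positive: 156, predicted negative: 82)

238


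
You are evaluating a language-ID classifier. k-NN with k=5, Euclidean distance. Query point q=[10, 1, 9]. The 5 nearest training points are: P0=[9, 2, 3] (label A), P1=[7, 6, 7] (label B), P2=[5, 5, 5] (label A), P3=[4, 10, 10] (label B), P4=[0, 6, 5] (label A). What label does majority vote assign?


d(q,P0) = 6.1644  (label A)
d(q,P1) = 6.1644  (label B)
d(q,P2) = 7.5498  (label A)
d(q,P3) = 10.8628  (label B)
d(q,P4) = 11.8743  (label A)
Votes: A=3, B=2
Majority → A

A


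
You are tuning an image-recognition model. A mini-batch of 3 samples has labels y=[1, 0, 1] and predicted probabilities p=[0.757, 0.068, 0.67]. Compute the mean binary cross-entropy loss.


L[0] = -ln(0.757) = 0.2784
L[1] = -ln(1-0.068) = -ln(0.932) = 0.0704
L[2] = -ln(0.67) = 0.4005
mean = (0.2784 + 0.0704 + 0.4005)/3 = 0.2498

0.2498


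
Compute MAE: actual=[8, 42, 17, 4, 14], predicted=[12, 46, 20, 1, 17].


Absolute errors: |8-12|=4, |42-46|=4, |17-20|=3, |4-1|=3, |14-17|=3
Sum = 17
MAE = 17/5 = 17/5

17/5


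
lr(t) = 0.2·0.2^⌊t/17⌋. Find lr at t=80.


n_drops = ⌊80/17⌋ = 4
lr = 0.2·0.2^4 = 0.2·0.0016 = 0.00032

0.00032


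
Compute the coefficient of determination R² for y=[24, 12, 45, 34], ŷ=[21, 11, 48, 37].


ȳ = 28.75
SS_res = Σ(y-ŷ)² = 28
SS_tot = Σ(y-ȳ)² = 594.75
R² = 1 - SS_res/SS_tot = 1 - 0.0471 = 0.9529

0.9529


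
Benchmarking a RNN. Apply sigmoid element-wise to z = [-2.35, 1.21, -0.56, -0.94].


σ(-2.35) = 1/(1+e^2.35) = 0.0871
σ(1.21) = 1/(1+e^-1.21) = 0.7703
σ(-0.56) = 1/(1+e^0.56) = 0.3635
σ(-0.94) = 1/(1+e^0.94) = 0.2809
result = [0.0871, 0.7703, 0.3635, 0.2809]

[0.0871, 0.7703, 0.3635, 0.2809]


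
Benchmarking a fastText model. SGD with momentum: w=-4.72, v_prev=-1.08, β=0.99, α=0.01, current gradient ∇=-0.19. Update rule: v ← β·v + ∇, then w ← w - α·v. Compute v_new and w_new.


v_new = 0.99·-1.08 - 0.19 = -1.0692 - 0.19 = -1.2592
w_new = -4.72 - 0.01·-1.2592 = -4.72 + 0.012592 = -4.707408

v_new=-1.2592, w_new=-4.707408


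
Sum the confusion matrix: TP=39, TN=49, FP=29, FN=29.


Total = TP + TN + FP + FN
= 39 + 49 + 29 + 29
= 146
(Predicted positive: 68, predicted negative: 78)

146


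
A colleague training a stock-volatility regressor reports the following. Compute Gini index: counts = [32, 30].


Probabilities: [32/62, 30/62] ≈ [0.5161, 0.4839]
Σpᵢ² = (1024 + 900)/62² = 1924/3844
Gini = 1 - Σpᵢ² = 1 - 1924/3844 = 0.4995

0.4995


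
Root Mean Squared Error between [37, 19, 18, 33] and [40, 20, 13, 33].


MSE = 35/4 = 8.75
RMSE = √(35/4) = 2.958

2.958


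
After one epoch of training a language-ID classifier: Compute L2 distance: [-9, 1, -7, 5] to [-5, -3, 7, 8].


d = √((-9+ 5)² + (1+ 3)² + (-7-7)² + (5-8)²)
  = √(16 + 16 + 196 + 9)
  = √237 = 15.3948

15.3948


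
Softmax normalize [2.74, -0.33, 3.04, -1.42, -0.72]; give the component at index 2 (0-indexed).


Exponentials: e^2.74=15.487, e^-0.33=0.7189, e^3.04=20.9052, e^-1.42=0.2417, e^-0.72=0.4868
Sum = 37.8396
Softmax = [0.4093, 0.019, 0.5525, 0.0064, 0.0129]
p[2] = 20.9052/37.8396 = 0.5525

0.5525


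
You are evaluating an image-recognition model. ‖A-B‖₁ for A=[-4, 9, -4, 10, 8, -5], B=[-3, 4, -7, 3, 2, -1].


d = |-4+ 3| + |9-4| + |-4+ 7| + |10-3| + |8-2| + |-5+ 1|
  = 1 + 5 + 3 + 7 + 6 + 4
  = 26

26
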